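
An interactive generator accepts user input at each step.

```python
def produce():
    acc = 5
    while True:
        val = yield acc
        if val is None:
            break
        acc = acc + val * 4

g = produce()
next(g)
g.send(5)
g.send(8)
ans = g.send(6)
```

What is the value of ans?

Step 1: next() -> yield acc=5.
Step 2: send(5) -> val=5, acc = 5 + 5*4 = 25, yield 25.
Step 3: send(8) -> val=8, acc = 25 + 8*4 = 57, yield 57.
Step 4: send(6) -> val=6, acc = 57 + 6*4 = 81, yield 81.
Therefore ans = 81.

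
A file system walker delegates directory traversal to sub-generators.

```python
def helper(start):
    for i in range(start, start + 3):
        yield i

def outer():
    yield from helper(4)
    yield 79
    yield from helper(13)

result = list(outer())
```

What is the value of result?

Step 1: outer() delegates to helper(4):
  yield 4
  yield 5
  yield 6
Step 2: yield 79
Step 3: Delegates to helper(13):
  yield 13
  yield 14
  yield 15
Therefore result = [4, 5, 6, 79, 13, 14, 15].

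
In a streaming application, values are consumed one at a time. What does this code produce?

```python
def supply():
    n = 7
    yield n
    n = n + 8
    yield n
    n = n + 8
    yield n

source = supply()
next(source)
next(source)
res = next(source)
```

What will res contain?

Step 1: Trace through generator execution:
  Yield 1: n starts at 7, yield 7
  Yield 2: n = 7 + 8 = 15, yield 15
  Yield 3: n = 15 + 8 = 23, yield 23
Step 2: First next() gets 7, second next() gets the second value, third next() yields 23.
Therefore res = 23.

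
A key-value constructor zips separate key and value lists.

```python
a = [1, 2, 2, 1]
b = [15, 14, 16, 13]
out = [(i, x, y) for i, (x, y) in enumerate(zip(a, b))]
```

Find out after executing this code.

Step 1: enumerate(zip(a, b)) gives index with paired elements:
  i=0: (1, 15)
  i=1: (2, 14)
  i=2: (2, 16)
  i=3: (1, 13)
Therefore out = [(0, 1, 15), (1, 2, 14), (2, 2, 16), (3, 1, 13)].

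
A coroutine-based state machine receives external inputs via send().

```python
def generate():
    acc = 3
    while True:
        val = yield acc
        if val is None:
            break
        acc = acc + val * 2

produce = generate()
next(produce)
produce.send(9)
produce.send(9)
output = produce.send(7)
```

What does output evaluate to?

Step 1: next() -> yield acc=3.
Step 2: send(9) -> val=9, acc = 3 + 9*2 = 21, yield 21.
Step 3: send(9) -> val=9, acc = 21 + 9*2 = 39, yield 39.
Step 4: send(7) -> val=7, acc = 39 + 7*2 = 53, yield 53.
Therefore output = 53.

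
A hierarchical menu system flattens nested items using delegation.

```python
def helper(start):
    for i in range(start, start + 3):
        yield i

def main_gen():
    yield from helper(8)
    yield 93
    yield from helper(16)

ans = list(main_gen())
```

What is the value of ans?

Step 1: main_gen() delegates to helper(8):
  yield 8
  yield 9
  yield 10
Step 2: yield 93
Step 3: Delegates to helper(16):
  yield 16
  yield 17
  yield 18
Therefore ans = [8, 9, 10, 93, 16, 17, 18].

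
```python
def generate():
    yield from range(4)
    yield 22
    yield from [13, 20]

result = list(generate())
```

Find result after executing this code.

Step 1: Trace yields in order:
  yield 0
  yield 1
  yield 2
  yield 3
  yield 22
  yield 13
  yield 20
Therefore result = [0, 1, 2, 3, 22, 13, 20].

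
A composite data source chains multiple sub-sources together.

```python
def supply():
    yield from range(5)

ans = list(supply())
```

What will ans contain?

Step 1: yield from delegates to the iterable, yielding each element.
Step 2: Collected values: [0, 1, 2, 3, 4].
Therefore ans = [0, 1, 2, 3, 4].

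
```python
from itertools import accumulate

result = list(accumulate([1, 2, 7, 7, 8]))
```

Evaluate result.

Step 1: accumulate computes running sums:
  + 1 = 1
  + 2 = 3
  + 7 = 10
  + 7 = 17
  + 8 = 25
Therefore result = [1, 3, 10, 17, 25].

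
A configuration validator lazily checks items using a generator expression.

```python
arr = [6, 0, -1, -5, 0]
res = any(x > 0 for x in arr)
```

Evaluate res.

Step 1: Check x > 0 for each element in [6, 0, -1, -5, 0]:
  6 > 0: True
  0 > 0: False
  -1 > 0: False
  -5 > 0: False
  0 > 0: False
Step 2: any() returns True.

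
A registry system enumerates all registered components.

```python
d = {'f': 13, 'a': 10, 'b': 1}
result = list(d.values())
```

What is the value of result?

Step 1: d.values() returns the dictionary values in insertion order.
Therefore result = [13, 10, 1].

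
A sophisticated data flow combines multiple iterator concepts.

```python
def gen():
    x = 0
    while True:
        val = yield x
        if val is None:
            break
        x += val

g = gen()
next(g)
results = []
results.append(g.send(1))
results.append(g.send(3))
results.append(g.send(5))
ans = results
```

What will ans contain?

Step 1: next(g) -> yield 0.
Step 2: send(1) -> x = 1, yield 1.
Step 3: send(3) -> x = 4, yield 4.
Step 4: send(5) -> x = 9, yield 9.
Therefore ans = [1, 4, 9].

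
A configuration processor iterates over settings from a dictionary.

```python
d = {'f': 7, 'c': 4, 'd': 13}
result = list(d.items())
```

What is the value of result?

Step 1: d.items() returns (key, value) pairs in insertion order.
Therefore result = [('f', 7), ('c', 4), ('d', 13)].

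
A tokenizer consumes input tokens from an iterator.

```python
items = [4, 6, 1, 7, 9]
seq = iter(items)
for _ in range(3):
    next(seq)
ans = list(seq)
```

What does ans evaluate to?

Step 1: Create iterator over [4, 6, 1, 7, 9].
Step 2: Advance 3 positions (consuming [4, 6, 1]).
Step 3: list() collects remaining elements: [7, 9].
Therefore ans = [7, 9].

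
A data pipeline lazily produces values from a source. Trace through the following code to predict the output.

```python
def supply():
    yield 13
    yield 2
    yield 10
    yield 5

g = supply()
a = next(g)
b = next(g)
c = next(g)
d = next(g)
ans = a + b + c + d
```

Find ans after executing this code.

Step 1: Create generator and consume all values:
  a = next(g) = 13
  b = next(g) = 2
  c = next(g) = 10
  d = next(g) = 5
Step 2: ans = 13 + 2 + 10 + 5 = 30.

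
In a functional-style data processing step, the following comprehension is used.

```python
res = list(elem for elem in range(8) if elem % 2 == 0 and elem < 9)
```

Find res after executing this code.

Step 1: Filter range(8) where elem % 2 == 0 and elem < 9:
  elem=0: both conditions met, included
  elem=1: excluded (1 % 2 != 0)
  elem=2: both conditions met, included
  elem=3: excluded (3 % 2 != 0)
  elem=4: both conditions met, included
  elem=5: excluded (5 % 2 != 0)
  elem=6: both conditions met, included
  elem=7: excluded (7 % 2 != 0)
Therefore res = [0, 2, 4, 6].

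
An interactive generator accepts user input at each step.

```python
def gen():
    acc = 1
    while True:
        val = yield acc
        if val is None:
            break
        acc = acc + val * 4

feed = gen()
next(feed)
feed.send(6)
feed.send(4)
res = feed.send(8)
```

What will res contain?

Step 1: next() -> yield acc=1.
Step 2: send(6) -> val=6, acc = 1 + 6*4 = 25, yield 25.
Step 3: send(4) -> val=4, acc = 25 + 4*4 = 41, yield 41.
Step 4: send(8) -> val=8, acc = 41 + 8*4 = 73, yield 73.
Therefore res = 73.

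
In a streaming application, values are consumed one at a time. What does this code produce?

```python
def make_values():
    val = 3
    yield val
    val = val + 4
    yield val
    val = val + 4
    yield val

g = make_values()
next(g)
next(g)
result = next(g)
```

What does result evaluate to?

Step 1: Trace through generator execution:
  Yield 1: val starts at 3, yield 3
  Yield 2: val = 3 + 4 = 7, yield 7
  Yield 3: val = 7 + 4 = 11, yield 11
Step 2: First next() gets 3, second next() gets the second value, third next() yields 11.
Therefore result = 11.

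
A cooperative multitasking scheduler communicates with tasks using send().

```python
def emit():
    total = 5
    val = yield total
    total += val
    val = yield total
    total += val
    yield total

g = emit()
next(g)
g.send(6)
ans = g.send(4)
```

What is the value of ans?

Step 1: next() -> yield total=5.
Step 2: send(6) -> val=6, total = 5+6 = 11, yield 11.
Step 3: send(4) -> val=4, total = 11+4 = 15, yield 15.
Therefore ans = 15.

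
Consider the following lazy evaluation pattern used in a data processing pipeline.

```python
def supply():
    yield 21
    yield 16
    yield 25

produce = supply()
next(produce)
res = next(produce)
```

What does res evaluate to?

Step 1: supply() creates a generator.
Step 2: next(produce) yields 21 (consumed and discarded).
Step 3: next(produce) yields 16, assigned to res.
Therefore res = 16.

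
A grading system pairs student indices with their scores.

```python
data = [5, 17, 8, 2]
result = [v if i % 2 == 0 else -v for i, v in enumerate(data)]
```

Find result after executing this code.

Step 1: For each (i, v), keep v if i is even, negate if odd:
  i=0 (even): keep 5
  i=1 (odd): negate to -17
  i=2 (even): keep 8
  i=3 (odd): negate to -2
Therefore result = [5, -17, 8, -2].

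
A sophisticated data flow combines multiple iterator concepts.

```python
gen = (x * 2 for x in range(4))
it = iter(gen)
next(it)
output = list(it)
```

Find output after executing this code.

Step 1: Generator produces [0, 2, 4, 6].
Step 2: next(it) consumes first element (0).
Step 3: list(it) collects remaining: [2, 4, 6].
Therefore output = [2, 4, 6].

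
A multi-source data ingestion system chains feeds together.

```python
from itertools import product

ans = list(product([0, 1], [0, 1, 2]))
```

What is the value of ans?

Step 1: product([0, 1], [0, 1, 2]) gives all pairs:
  (0, 0)
  (0, 1)
  (0, 2)
  (1, 0)
  (1, 1)
  (1, 2)
Therefore ans = [(0, 0), (0, 1), (0, 2), (1, 0), (1, 1), (1, 2)].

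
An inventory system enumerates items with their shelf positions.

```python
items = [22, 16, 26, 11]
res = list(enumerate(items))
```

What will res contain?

Step 1: enumerate pairs each element with its index:
  (0, 22)
  (1, 16)
  (2, 26)
  (3, 11)
Therefore res = [(0, 22), (1, 16), (2, 26), (3, 11)].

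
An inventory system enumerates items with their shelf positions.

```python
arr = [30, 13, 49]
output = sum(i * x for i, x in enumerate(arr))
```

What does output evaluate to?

Step 1: Compute i * x for each (i, x) in enumerate([30, 13, 49]):
  i=0, x=30: 0*30 = 0
  i=1, x=13: 1*13 = 13
  i=2, x=49: 2*49 = 98
Step 2: sum = 0 + 13 + 98 = 111.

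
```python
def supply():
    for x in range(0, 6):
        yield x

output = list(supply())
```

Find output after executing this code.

Step 1: The generator yields each value from range(0, 6).
Step 2: list() consumes all yields: [0, 1, 2, 3, 4, 5].
Therefore output = [0, 1, 2, 3, 4, 5].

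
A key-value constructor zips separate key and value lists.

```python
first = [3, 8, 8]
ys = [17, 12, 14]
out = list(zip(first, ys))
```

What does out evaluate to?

Step 1: zip pairs elements at same index:
  Index 0: (3, 17)
  Index 1: (8, 12)
  Index 2: (8, 14)
Therefore out = [(3, 17), (8, 12), (8, 14)].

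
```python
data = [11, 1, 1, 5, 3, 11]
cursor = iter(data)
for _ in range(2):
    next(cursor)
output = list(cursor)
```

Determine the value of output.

Step 1: Create iterator over [11, 1, 1, 5, 3, 11].
Step 2: Advance 2 positions (consuming [11, 1]).
Step 3: list() collects remaining elements: [1, 5, 3, 11].
Therefore output = [1, 5, 3, 11].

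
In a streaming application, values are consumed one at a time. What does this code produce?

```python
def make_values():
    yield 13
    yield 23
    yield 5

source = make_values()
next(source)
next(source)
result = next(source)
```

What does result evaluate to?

Step 1: make_values() creates a generator.
Step 2: next(source) yields 13 (consumed and discarded).
Step 3: next(source) yields 23 (consumed and discarded).
Step 4: next(source) yields 5, assigned to result.
Therefore result = 5.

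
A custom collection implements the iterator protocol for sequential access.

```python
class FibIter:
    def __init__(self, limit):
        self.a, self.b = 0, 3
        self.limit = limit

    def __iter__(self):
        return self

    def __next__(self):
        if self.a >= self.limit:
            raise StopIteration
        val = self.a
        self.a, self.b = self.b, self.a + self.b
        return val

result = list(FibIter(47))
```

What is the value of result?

Step 1: Fibonacci-like sequence (a=0, b=3) until >= 47:
  Yield 0, then a,b = 3,3
  Yield 3, then a,b = 3,6
  Yield 3, then a,b = 6,9
  Yield 6, then a,b = 9,15
  Yield 9, then a,b = 15,24
  Yield 15, then a,b = 24,39
  Yield 24, then a,b = 39,63
  Yield 39, then a,b = 63,102
Step 2: 63 >= 47, stop.
Therefore result = [0, 3, 3, 6, 9, 15, 24, 39].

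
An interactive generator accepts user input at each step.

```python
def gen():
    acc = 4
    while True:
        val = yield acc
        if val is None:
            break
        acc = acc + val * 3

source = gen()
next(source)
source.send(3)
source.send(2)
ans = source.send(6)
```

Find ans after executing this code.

Step 1: next() -> yield acc=4.
Step 2: send(3) -> val=3, acc = 4 + 3*3 = 13, yield 13.
Step 3: send(2) -> val=2, acc = 13 + 2*3 = 19, yield 19.
Step 4: send(6) -> val=6, acc = 19 + 6*3 = 37, yield 37.
Therefore ans = 37.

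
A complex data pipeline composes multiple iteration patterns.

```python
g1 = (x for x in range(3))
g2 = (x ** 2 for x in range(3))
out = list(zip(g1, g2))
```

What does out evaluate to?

Step 1: g1 produces [0, 1, 2].
Step 2: g2 produces [0, 1, 4].
Step 3: zip pairs them: [(0, 0), (1, 1), (2, 4)].
Therefore out = [(0, 0), (1, 1), (2, 4)].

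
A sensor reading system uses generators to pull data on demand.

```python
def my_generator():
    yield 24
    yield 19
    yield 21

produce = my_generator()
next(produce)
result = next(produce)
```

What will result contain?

Step 1: my_generator() creates a generator.
Step 2: next(produce) yields 24 (consumed and discarded).
Step 3: next(produce) yields 19, assigned to result.
Therefore result = 19.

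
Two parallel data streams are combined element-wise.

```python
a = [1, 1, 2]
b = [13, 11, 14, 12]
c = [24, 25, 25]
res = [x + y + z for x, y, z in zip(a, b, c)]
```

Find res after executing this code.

Step 1: zip three lists (truncates to shortest, len=3):
  1 + 13 + 24 = 38
  1 + 11 + 25 = 37
  2 + 14 + 25 = 41
Therefore res = [38, 37, 41].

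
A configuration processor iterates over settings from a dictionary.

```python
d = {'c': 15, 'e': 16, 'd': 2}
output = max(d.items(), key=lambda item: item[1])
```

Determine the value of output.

Step 1: Find item with maximum value:
  ('c', 15)
  ('e', 16)
  ('d', 2)
Step 2: Maximum value is 16 at key 'e'.
Therefore output = ('e', 16).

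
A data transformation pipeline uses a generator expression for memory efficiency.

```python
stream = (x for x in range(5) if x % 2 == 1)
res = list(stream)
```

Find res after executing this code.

Step 1: Filter range(5) keeping only odd values:
  x=0: even, excluded
  x=1: odd, included
  x=2: even, excluded
  x=3: odd, included
  x=4: even, excluded
Therefore res = [1, 3].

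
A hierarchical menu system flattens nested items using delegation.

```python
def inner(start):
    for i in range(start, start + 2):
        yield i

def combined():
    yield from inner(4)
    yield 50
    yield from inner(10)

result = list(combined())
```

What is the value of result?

Step 1: combined() delegates to inner(4):
  yield 4
  yield 5
Step 2: yield 50
Step 3: Delegates to inner(10):
  yield 10
  yield 11
Therefore result = [4, 5, 50, 10, 11].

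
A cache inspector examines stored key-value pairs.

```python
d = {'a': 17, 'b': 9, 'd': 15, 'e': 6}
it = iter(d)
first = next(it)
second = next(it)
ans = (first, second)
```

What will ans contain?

Step 1: iter(d) iterates over keys: ['a', 'b', 'd', 'e'].
Step 2: first = next(it) = 'a', second = next(it) = 'b'.
Therefore ans = ('a', 'b').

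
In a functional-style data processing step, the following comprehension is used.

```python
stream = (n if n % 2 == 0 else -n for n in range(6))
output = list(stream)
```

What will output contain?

Step 1: For each n in range(6), yield n if even, else -n:
  n=0: even, yield 0
  n=1: odd, yield -1
  n=2: even, yield 2
  n=3: odd, yield -3
  n=4: even, yield 4
  n=5: odd, yield -5
Therefore output = [0, -1, 2, -3, 4, -5].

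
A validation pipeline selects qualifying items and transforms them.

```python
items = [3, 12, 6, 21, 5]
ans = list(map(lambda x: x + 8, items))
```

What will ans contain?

Step 1: Apply lambda x: x + 8 to each element:
  3 -> 11
  12 -> 20
  6 -> 14
  21 -> 29
  5 -> 13
Therefore ans = [11, 20, 14, 29, 13].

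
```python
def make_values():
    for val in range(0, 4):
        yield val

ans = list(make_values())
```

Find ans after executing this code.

Step 1: The generator yields each value from range(0, 4).
Step 2: list() consumes all yields: [0, 1, 2, 3].
Therefore ans = [0, 1, 2, 3].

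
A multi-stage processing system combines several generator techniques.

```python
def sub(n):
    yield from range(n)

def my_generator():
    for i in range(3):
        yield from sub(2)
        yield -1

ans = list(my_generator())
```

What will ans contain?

Step 1: For each i in range(3):
  i=0: yield from sub(2) -> [0, 1], then yield -1
  i=1: yield from sub(2) -> [0, 1], then yield -1
  i=2: yield from sub(2) -> [0, 1], then yield -1
Therefore ans = [0, 1, -1, 0, 1, -1, 0, 1, -1].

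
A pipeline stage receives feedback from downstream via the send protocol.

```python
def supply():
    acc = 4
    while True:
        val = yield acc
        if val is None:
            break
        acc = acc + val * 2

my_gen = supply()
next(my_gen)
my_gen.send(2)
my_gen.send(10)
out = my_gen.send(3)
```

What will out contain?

Step 1: next() -> yield acc=4.
Step 2: send(2) -> val=2, acc = 4 + 2*2 = 8, yield 8.
Step 3: send(10) -> val=10, acc = 8 + 10*2 = 28, yield 28.
Step 4: send(3) -> val=3, acc = 28 + 3*2 = 34, yield 34.
Therefore out = 34.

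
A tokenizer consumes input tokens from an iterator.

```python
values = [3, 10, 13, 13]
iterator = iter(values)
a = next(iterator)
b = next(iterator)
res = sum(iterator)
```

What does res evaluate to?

Step 1: Create iterator over [3, 10, 13, 13].
Step 2: a = next() = 3, b = next() = 10.
Step 3: sum() of remaining [13, 13] = 26.
Therefore res = 26.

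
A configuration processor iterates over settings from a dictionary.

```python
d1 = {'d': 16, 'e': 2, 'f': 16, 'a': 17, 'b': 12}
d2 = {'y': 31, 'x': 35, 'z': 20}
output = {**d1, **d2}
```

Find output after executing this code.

Step 1: Merge d1 and d2 (d2 values override on key conflicts).
Step 2: d1 has keys ['d', 'e', 'f', 'a', 'b'], d2 has keys ['y', 'x', 'z'].
Therefore output = {'d': 16, 'e': 2, 'f': 16, 'a': 17, 'b': 12, 'y': 31, 'x': 35, 'z': 20}.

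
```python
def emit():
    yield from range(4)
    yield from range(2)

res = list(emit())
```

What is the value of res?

Step 1: Trace yields in order:
  yield 0
  yield 1
  yield 2
  yield 3
  yield 0
  yield 1
Therefore res = [0, 1, 2, 3, 0, 1].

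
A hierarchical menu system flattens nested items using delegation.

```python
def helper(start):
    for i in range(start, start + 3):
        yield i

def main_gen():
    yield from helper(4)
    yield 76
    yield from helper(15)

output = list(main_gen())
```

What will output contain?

Step 1: main_gen() delegates to helper(4):
  yield 4
  yield 5
  yield 6
Step 2: yield 76
Step 3: Delegates to helper(15):
  yield 15
  yield 16
  yield 17
Therefore output = [4, 5, 6, 76, 15, 16, 17].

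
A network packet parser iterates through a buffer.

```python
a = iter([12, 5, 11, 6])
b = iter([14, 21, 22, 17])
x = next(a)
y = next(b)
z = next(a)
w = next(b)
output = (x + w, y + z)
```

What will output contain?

Step 1: a iterates [12, 5, 11, 6], b iterates [14, 21, 22, 17].
Step 2: x = next(a) = 12, y = next(b) = 14.
Step 3: z = next(a) = 5, w = next(b) = 21.
Step 4: output = (12 + 21, 14 + 5) = (33, 19).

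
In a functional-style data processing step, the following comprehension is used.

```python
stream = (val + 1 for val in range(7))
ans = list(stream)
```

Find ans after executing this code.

Step 1: For each val in range(7), compute val+1:
  val=0: 0+1 = 1
  val=1: 1+1 = 2
  val=2: 2+1 = 3
  val=3: 3+1 = 4
  val=4: 4+1 = 5
  val=5: 5+1 = 6
  val=6: 6+1 = 7
Therefore ans = [1, 2, 3, 4, 5, 6, 7].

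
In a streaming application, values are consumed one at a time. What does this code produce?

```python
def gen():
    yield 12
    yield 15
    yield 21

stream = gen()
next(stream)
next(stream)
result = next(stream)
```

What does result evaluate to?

Step 1: gen() creates a generator.
Step 2: next(stream) yields 12 (consumed and discarded).
Step 3: next(stream) yields 15 (consumed and discarded).
Step 4: next(stream) yields 21, assigned to result.
Therefore result = 21.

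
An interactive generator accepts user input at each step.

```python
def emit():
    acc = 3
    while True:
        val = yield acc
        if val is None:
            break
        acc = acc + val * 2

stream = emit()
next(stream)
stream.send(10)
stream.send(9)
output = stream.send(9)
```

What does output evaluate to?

Step 1: next() -> yield acc=3.
Step 2: send(10) -> val=10, acc = 3 + 10*2 = 23, yield 23.
Step 3: send(9) -> val=9, acc = 23 + 9*2 = 41, yield 41.
Step 4: send(9) -> val=9, acc = 41 + 9*2 = 59, yield 59.
Therefore output = 59.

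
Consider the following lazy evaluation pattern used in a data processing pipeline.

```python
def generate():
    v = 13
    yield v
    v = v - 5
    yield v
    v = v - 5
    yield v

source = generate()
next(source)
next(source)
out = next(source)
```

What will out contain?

Step 1: Trace through generator execution:
  Yield 1: v starts at 13, yield 13
  Yield 2: v = 13 - 5 = 8, yield 8
  Yield 3: v = 8 - 5 = 3, yield 3
Step 2: First next() gets 13, second next() gets the second value, third next() yields 3.
Therefore out = 3.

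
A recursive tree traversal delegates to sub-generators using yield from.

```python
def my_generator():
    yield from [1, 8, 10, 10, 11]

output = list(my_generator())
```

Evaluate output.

Step 1: yield from delegates to the iterable, yielding each element.
Step 2: Collected values: [1, 8, 10, 10, 11].
Therefore output = [1, 8, 10, 10, 11].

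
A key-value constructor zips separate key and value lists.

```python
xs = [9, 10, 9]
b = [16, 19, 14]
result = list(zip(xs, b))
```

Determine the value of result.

Step 1: zip pairs elements at same index:
  Index 0: (9, 16)
  Index 1: (10, 19)
  Index 2: (9, 14)
Therefore result = [(9, 16), (10, 19), (9, 14)].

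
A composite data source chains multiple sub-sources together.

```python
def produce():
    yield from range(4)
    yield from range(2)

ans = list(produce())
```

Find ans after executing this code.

Step 1: Trace yields in order:
  yield 0
  yield 1
  yield 2
  yield 3
  yield 0
  yield 1
Therefore ans = [0, 1, 2, 3, 0, 1].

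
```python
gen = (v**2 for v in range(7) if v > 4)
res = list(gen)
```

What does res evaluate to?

Step 1: For range(7), keep v > 4, then square:
  v=0: 0 <= 4, excluded
  v=1: 1 <= 4, excluded
  v=2: 2 <= 4, excluded
  v=3: 3 <= 4, excluded
  v=4: 4 <= 4, excluded
  v=5: 5 > 4, yield 5**2 = 25
  v=6: 6 > 4, yield 6**2 = 36
Therefore res = [25, 36].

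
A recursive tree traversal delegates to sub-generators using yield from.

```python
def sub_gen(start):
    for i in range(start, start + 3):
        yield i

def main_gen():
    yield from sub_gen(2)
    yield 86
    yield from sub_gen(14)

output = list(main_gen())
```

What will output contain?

Step 1: main_gen() delegates to sub_gen(2):
  yield 2
  yield 3
  yield 4
Step 2: yield 86
Step 3: Delegates to sub_gen(14):
  yield 14
  yield 15
  yield 16
Therefore output = [2, 3, 4, 86, 14, 15, 16].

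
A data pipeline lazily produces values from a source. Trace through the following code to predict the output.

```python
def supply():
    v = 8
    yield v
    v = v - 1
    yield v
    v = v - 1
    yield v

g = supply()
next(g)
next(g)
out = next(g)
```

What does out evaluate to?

Step 1: Trace through generator execution:
  Yield 1: v starts at 8, yield 8
  Yield 2: v = 8 - 1 = 7, yield 7
  Yield 3: v = 7 - 1 = 6, yield 6
Step 2: First next() gets 8, second next() gets the second value, third next() yields 6.
Therefore out = 6.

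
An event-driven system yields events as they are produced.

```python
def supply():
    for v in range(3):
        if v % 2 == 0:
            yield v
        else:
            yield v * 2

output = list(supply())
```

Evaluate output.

Step 1: For each v in range(3), yield v if even, else v*2:
  v=0 (even): yield 0
  v=1 (odd): yield 1*2 = 2
  v=2 (even): yield 2
Therefore output = [0, 2, 2].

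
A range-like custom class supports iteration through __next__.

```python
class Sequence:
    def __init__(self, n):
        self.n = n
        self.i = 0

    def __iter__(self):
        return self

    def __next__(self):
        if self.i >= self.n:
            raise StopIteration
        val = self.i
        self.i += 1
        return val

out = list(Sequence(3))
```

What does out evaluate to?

Step 1: Sequence(3) creates an iterator counting 0 to 2.
Step 2: list() consumes all values: [0, 1, 2].
Therefore out = [0, 1, 2].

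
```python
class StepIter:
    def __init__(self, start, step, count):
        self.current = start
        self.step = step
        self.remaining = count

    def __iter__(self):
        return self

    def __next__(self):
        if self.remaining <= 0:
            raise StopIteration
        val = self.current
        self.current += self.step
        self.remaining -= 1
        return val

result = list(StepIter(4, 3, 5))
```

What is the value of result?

Step 1: StepIter starts at 4, increments by 3, for 5 steps:
  Yield 4, then current += 3
  Yield 7, then current += 3
  Yield 10, then current += 3
  Yield 13, then current += 3
  Yield 16, then current += 3
Therefore result = [4, 7, 10, 13, 16].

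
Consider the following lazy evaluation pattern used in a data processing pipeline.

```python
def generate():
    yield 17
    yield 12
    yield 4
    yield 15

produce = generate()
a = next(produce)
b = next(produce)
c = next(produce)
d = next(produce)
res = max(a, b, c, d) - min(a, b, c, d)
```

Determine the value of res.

Step 1: Create generator and consume all values:
  a = next(produce) = 17
  b = next(produce) = 12
  c = next(produce) = 4
  d = next(produce) = 15
Step 2: max = 17, min = 4, res = 17 - 4 = 13.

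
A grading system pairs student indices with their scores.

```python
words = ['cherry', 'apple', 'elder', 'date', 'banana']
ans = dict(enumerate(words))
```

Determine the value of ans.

Step 1: enumerate pairs indices with words:
  0 -> 'cherry'
  1 -> 'apple'
  2 -> 'elder'
  3 -> 'date'
  4 -> 'banana'
Therefore ans = {0: 'cherry', 1: 'apple', 2: 'elder', 3: 'date', 4: 'banana'}.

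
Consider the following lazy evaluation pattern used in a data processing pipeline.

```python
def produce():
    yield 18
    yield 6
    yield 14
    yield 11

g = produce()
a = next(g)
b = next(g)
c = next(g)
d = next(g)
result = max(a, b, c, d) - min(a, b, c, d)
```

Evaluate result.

Step 1: Create generator and consume all values:
  a = next(g) = 18
  b = next(g) = 6
  c = next(g) = 14
  d = next(g) = 11
Step 2: max = 18, min = 6, result = 18 - 6 = 12.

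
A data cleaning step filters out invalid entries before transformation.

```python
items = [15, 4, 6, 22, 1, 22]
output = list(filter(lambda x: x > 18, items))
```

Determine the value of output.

Step 1: Filter elements > 18:
  15: removed
  4: removed
  6: removed
  22: kept
  1: removed
  22: kept
Therefore output = [22, 22].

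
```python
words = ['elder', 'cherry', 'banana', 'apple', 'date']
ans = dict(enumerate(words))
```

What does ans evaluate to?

Step 1: enumerate pairs indices with words:
  0 -> 'elder'
  1 -> 'cherry'
  2 -> 'banana'
  3 -> 'apple'
  4 -> 'date'
Therefore ans = {0: 'elder', 1: 'cherry', 2: 'banana', 3: 'apple', 4: 'date'}.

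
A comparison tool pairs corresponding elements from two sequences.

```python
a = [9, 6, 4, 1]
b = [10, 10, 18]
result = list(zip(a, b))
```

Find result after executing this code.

Step 1: zip stops at shortest (len(a)=4, len(b)=3):
  Index 0: (9, 10)
  Index 1: (6, 10)
  Index 2: (4, 18)
Step 2: Last element of a (1) has no pair, dropped.
Therefore result = [(9, 10), (6, 10), (4, 18)].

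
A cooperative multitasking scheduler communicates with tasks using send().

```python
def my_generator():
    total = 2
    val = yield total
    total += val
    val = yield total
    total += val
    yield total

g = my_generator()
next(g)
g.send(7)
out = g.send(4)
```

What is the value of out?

Step 1: next() -> yield total=2.
Step 2: send(7) -> val=7, total = 2+7 = 9, yield 9.
Step 3: send(4) -> val=4, total = 9+4 = 13, yield 13.
Therefore out = 13.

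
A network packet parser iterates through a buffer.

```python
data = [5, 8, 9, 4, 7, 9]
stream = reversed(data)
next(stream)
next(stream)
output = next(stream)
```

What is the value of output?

Step 1: reversed([5, 8, 9, 4, 7, 9]) gives iterator: [9, 7, 4, 9, 8, 5].
Step 2: First next() = 9, second next() = 7.
Step 3: Third next() = 4.
Therefore output = 4.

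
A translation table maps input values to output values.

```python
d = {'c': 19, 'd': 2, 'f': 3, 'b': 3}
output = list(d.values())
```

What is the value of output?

Step 1: d.values() returns the dictionary values in insertion order.
Therefore output = [19, 2, 3, 3].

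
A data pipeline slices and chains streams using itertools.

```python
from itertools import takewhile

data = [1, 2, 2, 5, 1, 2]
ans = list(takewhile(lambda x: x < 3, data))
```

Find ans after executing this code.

Step 1: takewhile stops at first element >= 3:
  1 < 3: take
  2 < 3: take
  2 < 3: take
  5 >= 3: stop
Therefore ans = [1, 2, 2].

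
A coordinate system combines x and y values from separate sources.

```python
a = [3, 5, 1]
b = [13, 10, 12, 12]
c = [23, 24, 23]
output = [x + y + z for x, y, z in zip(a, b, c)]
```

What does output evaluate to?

Step 1: zip three lists (truncates to shortest, len=3):
  3 + 13 + 23 = 39
  5 + 10 + 24 = 39
  1 + 12 + 23 = 36
Therefore output = [39, 39, 36].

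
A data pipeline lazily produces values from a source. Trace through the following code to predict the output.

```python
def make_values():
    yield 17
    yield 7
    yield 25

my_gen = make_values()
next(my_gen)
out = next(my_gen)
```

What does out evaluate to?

Step 1: make_values() creates a generator.
Step 2: next(my_gen) yields 17 (consumed and discarded).
Step 3: next(my_gen) yields 7, assigned to out.
Therefore out = 7.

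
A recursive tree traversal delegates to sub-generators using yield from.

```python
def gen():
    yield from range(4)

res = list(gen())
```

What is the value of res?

Step 1: yield from delegates to the iterable, yielding each element.
Step 2: Collected values: [0, 1, 2, 3].
Therefore res = [0, 1, 2, 3].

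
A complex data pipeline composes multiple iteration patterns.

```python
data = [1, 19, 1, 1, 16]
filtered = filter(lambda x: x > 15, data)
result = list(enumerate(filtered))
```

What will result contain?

Step 1: Filter [1, 19, 1, 1, 16] for > 15: [19, 16].
Step 2: enumerate re-indexes from 0: [(0, 19), (1, 16)].
Therefore result = [(0, 19), (1, 16)].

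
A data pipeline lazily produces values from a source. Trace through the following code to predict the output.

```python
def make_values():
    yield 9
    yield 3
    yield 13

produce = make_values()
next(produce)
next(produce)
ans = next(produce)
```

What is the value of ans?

Step 1: make_values() creates a generator.
Step 2: next(produce) yields 9 (consumed and discarded).
Step 3: next(produce) yields 3 (consumed and discarded).
Step 4: next(produce) yields 13, assigned to ans.
Therefore ans = 13.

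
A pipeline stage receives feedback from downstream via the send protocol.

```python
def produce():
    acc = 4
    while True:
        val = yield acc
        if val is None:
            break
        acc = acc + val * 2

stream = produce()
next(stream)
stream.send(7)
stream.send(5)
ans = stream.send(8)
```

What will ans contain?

Step 1: next() -> yield acc=4.
Step 2: send(7) -> val=7, acc = 4 + 7*2 = 18, yield 18.
Step 3: send(5) -> val=5, acc = 18 + 5*2 = 28, yield 28.
Step 4: send(8) -> val=8, acc = 28 + 8*2 = 44, yield 44.
Therefore ans = 44.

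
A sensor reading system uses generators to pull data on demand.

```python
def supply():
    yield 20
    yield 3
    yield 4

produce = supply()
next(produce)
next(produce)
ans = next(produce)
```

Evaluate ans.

Step 1: supply() creates a generator.
Step 2: next(produce) yields 20 (consumed and discarded).
Step 3: next(produce) yields 3 (consumed and discarded).
Step 4: next(produce) yields 4, assigned to ans.
Therefore ans = 4.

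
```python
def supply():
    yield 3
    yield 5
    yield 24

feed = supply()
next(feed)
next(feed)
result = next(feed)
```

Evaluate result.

Step 1: supply() creates a generator.
Step 2: next(feed) yields 3 (consumed and discarded).
Step 3: next(feed) yields 5 (consumed and discarded).
Step 4: next(feed) yields 24, assigned to result.
Therefore result = 24.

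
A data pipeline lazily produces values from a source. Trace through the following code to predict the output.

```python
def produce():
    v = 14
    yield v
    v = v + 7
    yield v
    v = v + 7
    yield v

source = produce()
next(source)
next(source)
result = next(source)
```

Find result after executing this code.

Step 1: Trace through generator execution:
  Yield 1: v starts at 14, yield 14
  Yield 2: v = 14 + 7 = 21, yield 21
  Yield 3: v = 21 + 7 = 28, yield 28
Step 2: First next() gets 14, second next() gets the second value, third next() yields 28.
Therefore result = 28.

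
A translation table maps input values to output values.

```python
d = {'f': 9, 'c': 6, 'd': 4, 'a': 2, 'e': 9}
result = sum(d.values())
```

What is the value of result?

Step 1: d.values() = [9, 6, 4, 2, 9].
Step 2: sum = 30.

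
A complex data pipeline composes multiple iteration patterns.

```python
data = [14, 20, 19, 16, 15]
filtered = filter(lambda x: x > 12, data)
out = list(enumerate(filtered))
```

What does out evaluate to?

Step 1: Filter [14, 20, 19, 16, 15] for > 12: [14, 20, 19, 16, 15].
Step 2: enumerate re-indexes from 0: [(0, 14), (1, 20), (2, 19), (3, 16), (4, 15)].
Therefore out = [(0, 14), (1, 20), (2, 19), (3, 16), (4, 15)].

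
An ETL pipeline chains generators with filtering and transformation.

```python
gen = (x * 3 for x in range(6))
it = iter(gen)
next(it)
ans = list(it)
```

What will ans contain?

Step 1: Generator produces [0, 3, 6, 9, 12, 15].
Step 2: next(it) consumes first element (0).
Step 3: list(it) collects remaining: [3, 6, 9, 12, 15].
Therefore ans = [3, 6, 9, 12, 15].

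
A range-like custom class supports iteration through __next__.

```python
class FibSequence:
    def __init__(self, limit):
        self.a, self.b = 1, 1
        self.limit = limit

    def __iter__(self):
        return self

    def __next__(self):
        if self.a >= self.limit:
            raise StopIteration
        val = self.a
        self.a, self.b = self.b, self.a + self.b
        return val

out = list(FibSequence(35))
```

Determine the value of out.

Step 1: Fibonacci-like sequence (a=1, b=1) until >= 35:
  Yield 1, then a,b = 1,2
  Yield 1, then a,b = 2,3
  Yield 2, then a,b = 3,5
  Yield 3, then a,b = 5,8
  Yield 5, then a,b = 8,13
  Yield 8, then a,b = 13,21
  Yield 13, then a,b = 21,34
  Yield 21, then a,b = 34,55
  Yield 34, then a,b = 55,89
Step 2: 55 >= 35, stop.
Therefore out = [1, 1, 2, 3, 5, 8, 13, 21, 34].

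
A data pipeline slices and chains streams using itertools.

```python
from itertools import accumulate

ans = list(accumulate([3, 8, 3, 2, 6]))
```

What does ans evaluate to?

Step 1: accumulate computes running sums:
  + 3 = 3
  + 8 = 11
  + 3 = 14
  + 2 = 16
  + 6 = 22
Therefore ans = [3, 11, 14, 16, 22].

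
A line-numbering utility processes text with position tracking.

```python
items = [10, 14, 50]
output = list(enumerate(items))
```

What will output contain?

Step 1: enumerate pairs each element with its index:
  (0, 10)
  (1, 14)
  (2, 50)
Therefore output = [(0, 10), (1, 14), (2, 50)].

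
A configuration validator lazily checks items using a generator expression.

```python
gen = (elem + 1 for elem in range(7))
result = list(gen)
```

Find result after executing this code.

Step 1: For each elem in range(7), compute elem+1:
  elem=0: 0+1 = 1
  elem=1: 1+1 = 2
  elem=2: 2+1 = 3
  elem=3: 3+1 = 4
  elem=4: 4+1 = 5
  elem=5: 5+1 = 6
  elem=6: 6+1 = 7
Therefore result = [1, 2, 3, 4, 5, 6, 7].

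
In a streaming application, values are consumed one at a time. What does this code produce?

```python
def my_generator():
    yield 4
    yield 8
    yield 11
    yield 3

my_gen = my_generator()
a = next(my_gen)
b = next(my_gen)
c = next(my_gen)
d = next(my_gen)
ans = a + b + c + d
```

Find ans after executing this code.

Step 1: Create generator and consume all values:
  a = next(my_gen) = 4
  b = next(my_gen) = 8
  c = next(my_gen) = 11
  d = next(my_gen) = 3
Step 2: ans = 4 + 8 + 11 + 3 = 26.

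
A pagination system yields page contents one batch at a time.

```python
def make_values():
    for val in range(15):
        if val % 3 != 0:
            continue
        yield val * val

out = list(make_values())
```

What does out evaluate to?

Step 1: Only yield val**2 when val is divisible by 3:
  val=0: 0 % 3 == 0, yield 0**2 = 0
  val=3: 3 % 3 == 0, yield 3**2 = 9
  val=6: 6 % 3 == 0, yield 6**2 = 36
  val=9: 9 % 3 == 0, yield 9**2 = 81
  val=12: 12 % 3 == 0, yield 12**2 = 144
Therefore out = [0, 9, 36, 81, 144].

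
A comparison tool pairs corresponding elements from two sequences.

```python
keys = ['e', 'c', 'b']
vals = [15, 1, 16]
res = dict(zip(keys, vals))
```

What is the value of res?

Step 1: zip pairs keys with values:
  'e' -> 15
  'c' -> 1
  'b' -> 16
Therefore res = {'e': 15, 'c': 1, 'b': 16}.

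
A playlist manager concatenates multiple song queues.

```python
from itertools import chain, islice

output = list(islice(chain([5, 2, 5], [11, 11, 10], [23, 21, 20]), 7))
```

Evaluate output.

Step 1: chain([5, 2, 5], [11, 11, 10], [23, 21, 20]) = [5, 2, 5, 11, 11, 10, 23, 21, 20].
Step 2: islice takes first 7 elements: [5, 2, 5, 11, 11, 10, 23].
Therefore output = [5, 2, 5, 11, 11, 10, 23].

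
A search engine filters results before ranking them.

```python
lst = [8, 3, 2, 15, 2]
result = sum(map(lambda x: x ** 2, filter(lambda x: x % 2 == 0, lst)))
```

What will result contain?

Step 1: Filter even numbers from [8, 3, 2, 15, 2]: [8, 2, 2]
Step 2: Square each: [64, 4, 4]
Step 3: Sum = 72.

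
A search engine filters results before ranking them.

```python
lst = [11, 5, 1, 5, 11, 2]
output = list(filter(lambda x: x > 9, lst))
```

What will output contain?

Step 1: Filter elements > 9:
  11: kept
  5: removed
  1: removed
  5: removed
  11: kept
  2: removed
Therefore output = [11, 11].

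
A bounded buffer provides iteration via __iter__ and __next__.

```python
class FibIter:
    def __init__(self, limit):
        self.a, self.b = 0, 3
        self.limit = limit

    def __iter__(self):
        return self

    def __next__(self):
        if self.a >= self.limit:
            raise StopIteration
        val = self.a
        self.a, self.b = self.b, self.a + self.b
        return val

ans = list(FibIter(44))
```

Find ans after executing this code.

Step 1: Fibonacci-like sequence (a=0, b=3) until >= 44:
  Yield 0, then a,b = 3,3
  Yield 3, then a,b = 3,6
  Yield 3, then a,b = 6,9
  Yield 6, then a,b = 9,15
  Yield 9, then a,b = 15,24
  Yield 15, then a,b = 24,39
  Yield 24, then a,b = 39,63
  Yield 39, then a,b = 63,102
Step 2: 63 >= 44, stop.
Therefore ans = [0, 3, 3, 6, 9, 15, 24, 39].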